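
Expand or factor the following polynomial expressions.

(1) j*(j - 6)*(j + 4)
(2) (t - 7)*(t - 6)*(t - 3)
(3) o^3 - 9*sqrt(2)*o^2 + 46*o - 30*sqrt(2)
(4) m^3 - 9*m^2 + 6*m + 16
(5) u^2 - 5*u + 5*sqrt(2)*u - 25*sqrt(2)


(1) = j^3 - 2*j^2 - 24*j
(2) = t^3 - 16*t^2 + 81*t - 126
(3) = (o - 5*sqrt(2))*(o - 3*sqrt(2))*(o - sqrt(2))
(4) = (m - 8)*(m - 2)*(m + 1)
(5) = (u - 5)*(u + 5*sqrt(2))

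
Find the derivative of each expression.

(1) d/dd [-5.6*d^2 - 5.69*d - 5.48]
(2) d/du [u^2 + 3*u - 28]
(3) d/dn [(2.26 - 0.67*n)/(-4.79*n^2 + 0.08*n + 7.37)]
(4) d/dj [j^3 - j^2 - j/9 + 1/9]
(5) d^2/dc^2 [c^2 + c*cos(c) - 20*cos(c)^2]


(1) = -11.2*d - 5.69
(2) = 2*u + 3
(3) = (-3.2093*n^2 + 21.6508*n - 5.1187)/(22.9441*n^4 - 0.7664*n^3 - 70.5982*n^2 + 1.1792*n + 54.3169)
(4) = 3*j^2 - 2*j - 1/9
(5) = -c*cos(c) - 80*sin(c)^2 - 2*sin(c) + 42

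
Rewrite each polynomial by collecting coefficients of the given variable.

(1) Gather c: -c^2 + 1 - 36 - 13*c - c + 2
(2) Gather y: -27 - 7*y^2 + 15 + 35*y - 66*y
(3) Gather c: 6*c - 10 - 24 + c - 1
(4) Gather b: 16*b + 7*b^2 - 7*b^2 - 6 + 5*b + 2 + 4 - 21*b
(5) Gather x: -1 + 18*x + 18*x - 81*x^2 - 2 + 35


(1) = -c^2 - 14*c - 33
(2) = -7*y^2 - 31*y - 12
(3) = 7*c - 35
(4) = 0
(5) = -81*x^2 + 36*x + 32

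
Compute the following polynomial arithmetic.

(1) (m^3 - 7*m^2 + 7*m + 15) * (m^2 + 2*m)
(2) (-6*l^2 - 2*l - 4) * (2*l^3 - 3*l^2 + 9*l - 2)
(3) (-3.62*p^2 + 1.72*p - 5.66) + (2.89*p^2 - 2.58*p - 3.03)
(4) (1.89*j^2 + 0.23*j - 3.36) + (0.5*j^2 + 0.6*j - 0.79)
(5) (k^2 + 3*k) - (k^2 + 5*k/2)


(1) = m^5 - 5*m^4 - 7*m^3 + 29*m^2 + 30*m
(2) = -12*l^5 + 14*l^4 - 56*l^3 + 6*l^2 - 32*l + 8
(3) = -0.73*p^2 - 0.86*p - 8.69
(4) = 2.39*j^2 + 0.83*j - 4.15
(5) = k/2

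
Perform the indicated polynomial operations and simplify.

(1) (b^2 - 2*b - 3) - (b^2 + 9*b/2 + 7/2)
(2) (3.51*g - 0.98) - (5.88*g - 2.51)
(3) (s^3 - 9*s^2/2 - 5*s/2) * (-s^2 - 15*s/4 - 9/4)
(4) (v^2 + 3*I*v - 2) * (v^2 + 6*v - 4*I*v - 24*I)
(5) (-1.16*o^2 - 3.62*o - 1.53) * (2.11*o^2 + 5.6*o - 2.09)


(1) = -13*b/2 - 13/2
(2) = 1.53 - 2.37*g
(3) = -s^5 + 3*s^4/4 + 137*s^3/8 + 39*s^2/2 + 45*s/8
(4) = v^4 + 6*v^3 - I*v^3 + 10*v^2 - 6*I*v^2 + 60*v + 8*I*v + 48*I
(5) = -2.4476*o^4 - 14.1342*o^3 - 21.0759*o^2 - 1.0022*o + 3.1977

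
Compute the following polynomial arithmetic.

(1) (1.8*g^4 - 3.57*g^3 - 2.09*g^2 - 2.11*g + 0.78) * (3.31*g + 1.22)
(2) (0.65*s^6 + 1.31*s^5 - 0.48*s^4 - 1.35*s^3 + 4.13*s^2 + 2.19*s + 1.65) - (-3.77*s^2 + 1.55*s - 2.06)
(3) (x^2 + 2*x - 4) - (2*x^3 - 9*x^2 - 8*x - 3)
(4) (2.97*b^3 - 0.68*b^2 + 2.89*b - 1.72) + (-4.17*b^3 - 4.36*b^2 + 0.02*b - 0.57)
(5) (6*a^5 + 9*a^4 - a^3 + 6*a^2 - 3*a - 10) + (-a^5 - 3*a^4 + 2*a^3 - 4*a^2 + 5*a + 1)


(1) = 5.958*g^5 - 9.6207*g^4 - 11.2733*g^3 - 9.5339*g^2 + 0.0076*g + 0.9516
(2) = 0.65*s^6 + 1.31*s^5 - 0.48*s^4 - 1.35*s^3 + 7.9*s^2 + 0.64*s + 3.71
(3) = -2*x^3 + 10*x^2 + 10*x - 1
(4) = -1.2*b^3 - 5.04*b^2 + 2.91*b - 2.29
(5) = 5*a^5 + 6*a^4 + a^3 + 2*a^2 + 2*a - 9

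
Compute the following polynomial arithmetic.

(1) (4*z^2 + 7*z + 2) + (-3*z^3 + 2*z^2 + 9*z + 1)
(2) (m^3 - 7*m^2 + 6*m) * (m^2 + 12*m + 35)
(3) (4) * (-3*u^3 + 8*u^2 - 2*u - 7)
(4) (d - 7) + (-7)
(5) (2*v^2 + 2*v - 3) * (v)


(1) = -3*z^3 + 6*z^2 + 16*z + 3
(2) = m^5 + 5*m^4 - 43*m^3 - 173*m^2 + 210*m
(3) = -12*u^3 + 32*u^2 - 8*u - 28
(4) = d - 14
(5) = 2*v^3 + 2*v^2 - 3*v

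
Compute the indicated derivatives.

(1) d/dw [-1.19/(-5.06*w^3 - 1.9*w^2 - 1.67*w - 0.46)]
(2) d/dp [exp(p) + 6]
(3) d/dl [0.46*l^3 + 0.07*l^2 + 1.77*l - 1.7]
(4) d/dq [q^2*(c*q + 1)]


(1) = (-18.0642*w^2 - 4.522*w - 1.9873)/(5.06*w^3 + 1.9*w^2 + 1.67*w + 0.46)^2
(2) = exp(p)
(3) = 1.38*l^2 + 0.14*l + 1.77
(4) = q*(3*c*q + 2)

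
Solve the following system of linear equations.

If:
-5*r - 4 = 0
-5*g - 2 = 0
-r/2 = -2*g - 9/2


Then:
No Solution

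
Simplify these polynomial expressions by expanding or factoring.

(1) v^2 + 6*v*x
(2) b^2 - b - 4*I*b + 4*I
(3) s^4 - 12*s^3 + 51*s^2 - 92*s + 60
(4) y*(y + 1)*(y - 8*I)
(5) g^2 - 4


(1) = v*(v + 6*x)
(2) = (b - 1)*(b - 4*I)
(3) = (s - 5)*(s - 3)*(s - 2)^2
(4) = y^3 + y^2 - 8*I*y^2 - 8*I*y
(5) = (g - 2)*(g + 2)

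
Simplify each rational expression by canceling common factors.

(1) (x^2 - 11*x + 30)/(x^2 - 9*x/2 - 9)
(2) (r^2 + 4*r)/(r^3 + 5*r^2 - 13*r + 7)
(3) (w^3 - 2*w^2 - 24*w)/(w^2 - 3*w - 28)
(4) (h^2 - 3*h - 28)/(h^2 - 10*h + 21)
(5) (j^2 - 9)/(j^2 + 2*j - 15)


(1) = (2*x - 10)/(2*x + 3)
(2) = (r^2 + 4*r)/(r^3 + 5*r^2 - 13*r + 7)
(3) = (w^2 - 6*w)/(w - 7)
(4) = (h + 4)/(h - 3)
(5) = (j + 3)/(j + 5)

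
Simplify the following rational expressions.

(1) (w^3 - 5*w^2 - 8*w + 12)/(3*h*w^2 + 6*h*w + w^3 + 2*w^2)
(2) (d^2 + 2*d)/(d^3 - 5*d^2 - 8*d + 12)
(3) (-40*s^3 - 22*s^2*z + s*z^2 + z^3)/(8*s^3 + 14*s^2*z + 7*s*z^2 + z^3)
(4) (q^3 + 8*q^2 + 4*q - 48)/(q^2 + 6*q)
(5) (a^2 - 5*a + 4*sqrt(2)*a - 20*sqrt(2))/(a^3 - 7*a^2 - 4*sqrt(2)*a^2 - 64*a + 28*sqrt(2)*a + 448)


(1) = (w^2 - 7*w + 6)/(3*h*w + w^2)
(2) = d/(d^2 - 7*d + 6)
(3) = (-5*s + z)/(s + z)
(4) = (q^2 + 2*q - 8)/q
(5) = (a - 5)/(a^2 + a*(-8*sqrt(2) - 7) + 56*sqrt(2))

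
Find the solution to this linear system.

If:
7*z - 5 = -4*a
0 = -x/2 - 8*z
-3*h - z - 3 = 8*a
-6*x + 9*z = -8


Then:
a = 83/60
h = -1469/315
x = 128/105
z = -8/105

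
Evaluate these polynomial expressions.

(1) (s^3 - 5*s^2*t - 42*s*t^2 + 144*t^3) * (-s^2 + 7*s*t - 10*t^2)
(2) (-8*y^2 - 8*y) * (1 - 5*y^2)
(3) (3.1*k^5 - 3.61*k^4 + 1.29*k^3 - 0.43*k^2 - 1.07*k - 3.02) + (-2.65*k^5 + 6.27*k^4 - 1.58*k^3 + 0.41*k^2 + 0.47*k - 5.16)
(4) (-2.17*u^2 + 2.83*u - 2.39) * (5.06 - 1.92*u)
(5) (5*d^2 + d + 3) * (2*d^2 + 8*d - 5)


(1) = -s^5 + 12*s^4*t - 3*s^3*t^2 - 388*s^2*t^3 + 1428*s*t^4 - 1440*t^5
(2) = 40*y^4 + 40*y^3 - 8*y^2 - 8*y
(3) = 0.45*k^5 + 2.66*k^4 - 0.29*k^3 - 0.02*k^2 - 0.6*k - 8.18
(4) = 4.1664*u^3 - 16.4138*u^2 + 18.9086*u - 12.0934
(5) = 10*d^4 + 42*d^3 - 11*d^2 + 19*d - 15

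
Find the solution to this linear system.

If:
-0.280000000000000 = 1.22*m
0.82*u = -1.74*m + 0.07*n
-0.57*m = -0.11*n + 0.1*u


Then:
m = -0.23
n = -0.81
u = 0.42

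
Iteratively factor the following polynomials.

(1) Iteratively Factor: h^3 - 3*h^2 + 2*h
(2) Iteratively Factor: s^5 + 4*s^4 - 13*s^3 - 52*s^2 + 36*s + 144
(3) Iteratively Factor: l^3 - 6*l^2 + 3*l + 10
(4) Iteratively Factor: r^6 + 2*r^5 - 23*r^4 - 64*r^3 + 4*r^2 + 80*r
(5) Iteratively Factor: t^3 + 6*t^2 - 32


(1) = (h)*(h^2 - 3*h + 2) = h*(h - 2)*(h - 1)
(2) = (s + 4)*(s^4 - 13*s^2 + 36) = (s + 3)*(s + 4)*(s^3 - 3*s^2 - 4*s + 12) = (s - 3)*(s + 3)*(s + 4)*(s^2 - 4) = (s - 3)*(s + 2)*(s + 3)*(s + 4)*(s - 2)
(3) = (l - 5)*(l^2 - l - 2) = (l - 5)*(l - 2)*(l + 1)
(4) = (r - 5)*(r^5 + 7*r^4 + 12*r^3 - 4*r^2 - 16*r) = (r - 5)*(r + 2)*(r^4 + 5*r^3 + 2*r^2 - 8*r) = r*(r - 5)*(r + 2)*(r^3 + 5*r^2 + 2*r - 8) = r*(r - 5)*(r - 1)*(r + 2)*(r^2 + 6*r + 8) = r*(r - 5)*(r - 1)*(r + 2)^2*(r + 4)
(5) = (t - 2)*(t^2 + 8*t + 16) = (t - 2)*(t + 4)*(t + 4)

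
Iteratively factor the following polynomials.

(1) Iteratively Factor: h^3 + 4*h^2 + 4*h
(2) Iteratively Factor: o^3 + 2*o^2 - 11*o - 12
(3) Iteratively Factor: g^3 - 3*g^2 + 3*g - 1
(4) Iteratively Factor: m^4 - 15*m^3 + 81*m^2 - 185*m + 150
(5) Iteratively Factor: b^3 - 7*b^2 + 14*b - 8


(1) = (h)*(h^2 + 4*h + 4) = h*(h + 2)*(h + 2)
(2) = (o - 3)*(o^2 + 5*o + 4) = (o - 3)*(o + 4)*(o + 1)
(3) = (g - 1)*(g^2 - 2*g + 1) = (g - 1)^2*(g - 1)
(4) = (m - 5)*(m^3 - 10*m^2 + 31*m - 30) = (m - 5)*(m - 2)*(m^2 - 8*m + 15) = (m - 5)^2*(m - 2)*(m - 3)
(5) = (b - 1)*(b^2 - 6*b + 8) = (b - 2)*(b - 1)*(b - 4)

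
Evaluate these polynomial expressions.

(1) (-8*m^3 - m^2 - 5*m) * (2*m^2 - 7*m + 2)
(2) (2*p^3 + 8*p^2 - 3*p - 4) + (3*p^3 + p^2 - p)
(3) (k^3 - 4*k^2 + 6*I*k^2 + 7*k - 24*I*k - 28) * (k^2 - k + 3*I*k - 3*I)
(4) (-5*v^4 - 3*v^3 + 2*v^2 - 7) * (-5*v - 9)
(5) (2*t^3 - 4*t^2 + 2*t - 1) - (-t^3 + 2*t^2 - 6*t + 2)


(1) = -16*m^5 + 54*m^4 - 19*m^3 + 33*m^2 - 10*m
(2) = 5*p^3 + 9*p^2 - 4*p - 4
(3) = k^5 - 5*k^4 + 9*I*k^4 - 7*k^3 - 45*I*k^3 + 55*k^2 + 57*I*k^2 - 44*k - 105*I*k + 84*I
(4) = 25*v^5 + 60*v^4 + 17*v^3 - 18*v^2 + 35*v + 63
(5) = 3*t^3 - 6*t^2 + 8*t - 3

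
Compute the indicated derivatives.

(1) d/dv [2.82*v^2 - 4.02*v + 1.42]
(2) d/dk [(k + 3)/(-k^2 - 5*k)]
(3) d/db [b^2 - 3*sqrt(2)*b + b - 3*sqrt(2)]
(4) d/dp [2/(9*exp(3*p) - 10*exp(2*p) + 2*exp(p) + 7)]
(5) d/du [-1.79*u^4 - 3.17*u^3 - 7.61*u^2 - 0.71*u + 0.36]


(1) = 5.64*v - 4.02
(2) = (k^2 + 6*k + 15)/(k^2*(k^2 + 10*k + 25))
(3) = 2*b - 3*sqrt(2) + 1
(4) = (-54*exp(2*p) + 40*exp(p) - 4)*exp(p)/(9*exp(3*p) - 10*exp(2*p) + 2*exp(p) + 7)^2
(5) = -7.16*u^3 - 9.51*u^2 - 15.22*u - 0.71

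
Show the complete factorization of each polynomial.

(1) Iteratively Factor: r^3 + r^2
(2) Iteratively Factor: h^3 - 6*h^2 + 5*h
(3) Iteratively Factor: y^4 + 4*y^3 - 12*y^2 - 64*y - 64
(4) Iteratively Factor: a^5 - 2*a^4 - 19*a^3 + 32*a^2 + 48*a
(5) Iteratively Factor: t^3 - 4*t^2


(1) = (r)*(r^2 + r) = r*(r + 1)*(r)
(2) = (h - 5)*(h^2 - h) = h*(h - 5)*(h - 1)
(3) = (y - 4)*(y^3 + 8*y^2 + 20*y + 16) = (y - 4)*(y + 2)*(y^2 + 6*y + 8) = (y - 4)*(y + 2)*(y + 4)*(y + 2)
(4) = (a + 4)*(a^4 - 6*a^3 + 5*a^2 + 12*a) = (a + 1)*(a + 4)*(a^3 - 7*a^2 + 12*a) = (a - 4)*(a + 1)*(a + 4)*(a^2 - 3*a) = a*(a - 4)*(a + 1)*(a + 4)*(a - 3)
(5) = (t)*(t^2 - 4*t) = t^2*(t - 4)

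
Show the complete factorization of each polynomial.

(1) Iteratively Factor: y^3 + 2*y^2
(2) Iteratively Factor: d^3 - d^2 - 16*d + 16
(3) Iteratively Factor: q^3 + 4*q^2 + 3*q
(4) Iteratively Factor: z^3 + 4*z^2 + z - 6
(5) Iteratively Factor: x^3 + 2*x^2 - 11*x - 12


(1) = (y + 2)*(y^2) = y*(y + 2)*(y)
(2) = (d + 4)*(d^2 - 5*d + 4) = (d - 4)*(d + 4)*(d - 1)
(3) = (q)*(q^2 + 4*q + 3) = q*(q + 1)*(q + 3)
(4) = (z + 3)*(z^2 + z - 2) = (z - 1)*(z + 3)*(z + 2)
(5) = (x + 4)*(x^2 - 2*x - 3) = (x + 1)*(x + 4)*(x - 3)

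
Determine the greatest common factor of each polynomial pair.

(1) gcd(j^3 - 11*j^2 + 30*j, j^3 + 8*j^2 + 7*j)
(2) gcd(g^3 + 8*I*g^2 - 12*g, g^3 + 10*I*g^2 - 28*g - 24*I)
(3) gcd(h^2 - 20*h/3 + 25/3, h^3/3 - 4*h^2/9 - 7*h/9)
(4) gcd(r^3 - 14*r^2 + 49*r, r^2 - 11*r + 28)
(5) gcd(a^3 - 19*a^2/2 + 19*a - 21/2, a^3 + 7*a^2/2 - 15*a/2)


(1) = j
(2) = g^2 + 8*I*g - 12
(3) = gcd((h - 5)*(h - 5/3), h*(h/3 + 1/3)*(h - 7/3)) = 1
(4) = gcd(r*(r - 7)^2, (r - 7)*(r - 4)) = r - 7
(5) = gcd((a - 7)*(a - 3/2)*(a - 1), a*(a - 3/2)*(a + 5)) = a - 3/2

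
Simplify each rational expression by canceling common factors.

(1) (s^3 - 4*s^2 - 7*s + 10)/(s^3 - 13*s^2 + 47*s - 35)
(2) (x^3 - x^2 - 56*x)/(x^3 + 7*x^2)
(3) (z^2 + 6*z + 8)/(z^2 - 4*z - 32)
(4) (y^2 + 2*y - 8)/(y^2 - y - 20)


(1) = (s + 2)/(s - 7)
(2) = (x - 8)/x
(3) = (z + 2)/(z - 8)
(4) = (y - 2)/(y - 5)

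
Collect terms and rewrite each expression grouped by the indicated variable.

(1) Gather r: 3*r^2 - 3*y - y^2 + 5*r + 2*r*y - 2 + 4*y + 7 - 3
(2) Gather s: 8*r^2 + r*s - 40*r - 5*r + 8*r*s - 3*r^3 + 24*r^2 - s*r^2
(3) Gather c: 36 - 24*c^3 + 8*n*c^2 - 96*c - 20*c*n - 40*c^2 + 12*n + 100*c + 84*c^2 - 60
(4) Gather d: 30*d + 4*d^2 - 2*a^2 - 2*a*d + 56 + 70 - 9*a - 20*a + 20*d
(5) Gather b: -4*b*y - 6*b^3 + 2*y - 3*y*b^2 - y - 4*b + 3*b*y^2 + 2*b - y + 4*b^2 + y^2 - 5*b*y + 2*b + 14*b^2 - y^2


(1) = 3*r^2 + r*(2*y + 5) - y^2 + y + 2
(2) = -3*r^3 + 32*r^2 - 45*r + s*(-r^2 + 9*r)
(3) = -24*c^3 + c^2*(8*n + 44) + c*(4 - 20*n) + 12*n - 24
(4) = -2*a^2 - 29*a + 4*d^2 + d*(50 - 2*a) + 126
(5) = -6*b^3 + b^2*(18 - 3*y) + b*(3*y^2 - 9*y)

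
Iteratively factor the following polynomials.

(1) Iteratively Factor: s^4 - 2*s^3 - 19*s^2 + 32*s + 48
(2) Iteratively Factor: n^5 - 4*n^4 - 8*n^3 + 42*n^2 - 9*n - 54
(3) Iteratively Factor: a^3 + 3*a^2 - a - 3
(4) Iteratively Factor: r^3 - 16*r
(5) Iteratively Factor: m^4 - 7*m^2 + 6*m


(1) = (s - 3)*(s^3 + s^2 - 16*s - 16) = (s - 3)*(s + 4)*(s^2 - 3*s - 4) = (s - 4)*(s - 3)*(s + 4)*(s + 1)
(2) = (n - 3)*(n^4 - n^3 - 11*n^2 + 9*n + 18) = (n - 3)*(n + 3)*(n^3 - 4*n^2 + n + 6) = (n - 3)*(n - 2)*(n + 3)*(n^2 - 2*n - 3) = (n - 3)^2*(n - 2)*(n + 3)*(n + 1)
(3) = (a + 1)*(a^2 + 2*a - 3) = (a + 1)*(a + 3)*(a - 1)
(4) = (r)*(r^2 - 16) = r*(r - 4)*(r + 4)
(5) = (m - 2)*(m^3 + 2*m^2 - 3*m) = (m - 2)*(m + 3)*(m^2 - m) = (m - 2)*(m - 1)*(m + 3)*(m)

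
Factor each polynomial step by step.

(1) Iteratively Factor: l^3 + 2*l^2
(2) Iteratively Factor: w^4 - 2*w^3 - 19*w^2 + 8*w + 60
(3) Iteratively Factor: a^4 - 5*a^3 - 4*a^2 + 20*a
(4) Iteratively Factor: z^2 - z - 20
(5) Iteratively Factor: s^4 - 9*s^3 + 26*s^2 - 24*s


(1) = (l)*(l^2 + 2*l) = l^2*(l + 2)
(2) = (w - 5)*(w^3 + 3*w^2 - 4*w - 12) = (w - 5)*(w + 2)*(w^2 + w - 6) = (w - 5)*(w + 2)*(w + 3)*(w - 2)
(3) = (a - 2)*(a^3 - 3*a^2 - 10*a) = (a - 2)*(a + 2)*(a^2 - 5*a) = a*(a - 2)*(a + 2)*(a - 5)
(4) = (z + 4)*(z - 5)
(5) = (s - 3)*(s^3 - 6*s^2 + 8*s) = (s - 4)*(s - 3)*(s^2 - 2*s) = s*(s - 4)*(s - 3)*(s - 2)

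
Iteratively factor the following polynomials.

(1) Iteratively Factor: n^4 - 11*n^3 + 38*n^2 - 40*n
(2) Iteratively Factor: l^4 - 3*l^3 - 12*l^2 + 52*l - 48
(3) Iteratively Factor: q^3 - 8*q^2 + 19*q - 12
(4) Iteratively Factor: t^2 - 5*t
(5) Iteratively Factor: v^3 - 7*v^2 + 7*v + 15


(1) = (n)*(n^3 - 11*n^2 + 38*n - 40) = n*(n - 4)*(n^2 - 7*n + 10) = n*(n - 5)*(n - 4)*(n - 2)
(2) = (l - 2)*(l^3 - l^2 - 14*l + 24) = (l - 2)^2*(l^2 + l - 12) = (l - 3)*(l - 2)^2*(l + 4)
(3) = (q - 4)*(q^2 - 4*q + 3) = (q - 4)*(q - 1)*(q - 3)
(4) = (t - 5)*(t)
(5) = (v - 5)*(v^2 - 2*v - 3) = (v - 5)*(v + 1)*(v - 3)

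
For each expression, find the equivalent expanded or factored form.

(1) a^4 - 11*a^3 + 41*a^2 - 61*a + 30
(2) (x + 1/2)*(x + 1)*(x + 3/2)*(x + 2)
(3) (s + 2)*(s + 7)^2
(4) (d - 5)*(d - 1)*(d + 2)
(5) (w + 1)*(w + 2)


(1) = (a - 5)*(a - 3)*(a - 2)*(a - 1)
(2) = x^4 + 5*x^3 + 35*x^2/4 + 25*x/4 + 3/2
(3) = s^3 + 16*s^2 + 77*s + 98
(4) = d^3 - 4*d^2 - 7*d + 10
(5) = w^2 + 3*w + 2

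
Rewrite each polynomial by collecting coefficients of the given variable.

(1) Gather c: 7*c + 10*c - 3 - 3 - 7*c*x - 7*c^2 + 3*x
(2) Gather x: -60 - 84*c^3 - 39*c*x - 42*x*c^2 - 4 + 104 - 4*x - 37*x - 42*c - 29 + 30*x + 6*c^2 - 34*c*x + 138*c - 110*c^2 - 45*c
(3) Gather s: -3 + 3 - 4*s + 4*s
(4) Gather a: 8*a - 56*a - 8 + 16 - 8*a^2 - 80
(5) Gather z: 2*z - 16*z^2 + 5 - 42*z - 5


(1) = -7*c^2 + c*(17 - 7*x) + 3*x - 6
(2) = -84*c^3 - 104*c^2 + 51*c + x*(-42*c^2 - 73*c - 11) + 11
(3) = 0
(4) = -8*a^2 - 48*a - 72
(5) = -16*z^2 - 40*z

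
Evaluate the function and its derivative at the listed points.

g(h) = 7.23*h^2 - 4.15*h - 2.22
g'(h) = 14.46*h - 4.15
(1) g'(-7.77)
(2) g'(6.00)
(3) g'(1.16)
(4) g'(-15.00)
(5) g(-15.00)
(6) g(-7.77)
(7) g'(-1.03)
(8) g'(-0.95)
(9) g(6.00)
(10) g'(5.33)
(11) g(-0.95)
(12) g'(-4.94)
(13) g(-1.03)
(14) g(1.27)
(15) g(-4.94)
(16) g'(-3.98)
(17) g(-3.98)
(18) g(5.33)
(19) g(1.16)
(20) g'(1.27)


(1) = -116.50
(2) = 82.61
(3) = 12.62
(4) = -221.05
(5) = 1686.78
(6) = 466.52
(7) = -19.04
(8) = -17.89
(9) = 233.16
(10) = 72.92
(11) = 8.25
(12) = -75.58
(13) = 9.72
(14) = 4.17
(15) = 194.72
(16) = -61.70
(17) = 128.82
(18) = 181.06
(19) = 2.69
(20) = 14.21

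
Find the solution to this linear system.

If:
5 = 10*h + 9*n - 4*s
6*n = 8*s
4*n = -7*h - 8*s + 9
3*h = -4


Then:
No Solution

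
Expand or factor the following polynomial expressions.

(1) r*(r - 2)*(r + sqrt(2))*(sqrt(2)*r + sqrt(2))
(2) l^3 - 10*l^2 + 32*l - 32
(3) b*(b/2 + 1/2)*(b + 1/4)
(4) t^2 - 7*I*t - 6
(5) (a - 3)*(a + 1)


(1) = sqrt(2)*r^4 - sqrt(2)*r^3 + 2*r^3 - 2*sqrt(2)*r^2 - 2*r^2 - 4*r
(2) = (l - 4)^2*(l - 2)
(3) = b^3/2 + 5*b^2/8 + b/8
(4) = (t - 6*I)*(t - I)
(5) = a^2 - 2*a - 3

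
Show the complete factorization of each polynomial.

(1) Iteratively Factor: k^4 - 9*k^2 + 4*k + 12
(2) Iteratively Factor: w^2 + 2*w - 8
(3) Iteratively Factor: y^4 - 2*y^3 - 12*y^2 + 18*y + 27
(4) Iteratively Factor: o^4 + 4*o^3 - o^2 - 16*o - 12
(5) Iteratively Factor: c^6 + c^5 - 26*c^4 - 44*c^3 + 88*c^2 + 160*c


(1) = (k - 2)*(k^3 + 2*k^2 - 5*k - 6) = (k - 2)*(k + 3)*(k^2 - k - 2) = (k - 2)*(k + 1)*(k + 3)*(k - 2)
(2) = (w - 2)*(w + 4)
(3) = (y + 1)*(y^3 - 3*y^2 - 9*y + 27) = (y - 3)*(y + 1)*(y^2 - 9) = (y - 3)^2*(y + 1)*(y + 3)
(4) = (o + 1)*(o^3 + 3*o^2 - 4*o - 12) = (o - 2)*(o + 1)*(o^2 + 5*o + 6) = (o - 2)*(o + 1)*(o + 2)*(o + 3)
(5) = (c - 5)*(c^5 + 6*c^4 + 4*c^3 - 24*c^2 - 32*c) = (c - 5)*(c + 2)*(c^4 + 4*c^3 - 4*c^2 - 16*c) = (c - 5)*(c - 2)*(c + 2)*(c^3 + 6*c^2 + 8*c) = (c - 5)*(c - 2)*(c + 2)^2*(c^2 + 4*c) = c*(c - 5)*(c - 2)*(c + 2)^2*(c + 4)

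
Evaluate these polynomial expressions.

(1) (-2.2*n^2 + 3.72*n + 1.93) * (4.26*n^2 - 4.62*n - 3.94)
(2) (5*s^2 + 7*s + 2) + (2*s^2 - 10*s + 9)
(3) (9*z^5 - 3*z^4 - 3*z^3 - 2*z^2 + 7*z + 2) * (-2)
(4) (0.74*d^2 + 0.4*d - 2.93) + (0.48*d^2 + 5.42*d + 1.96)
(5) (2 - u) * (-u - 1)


(1) = -9.372*n^4 + 26.0112*n^3 - 0.2966*n^2 - 23.5734*n - 7.6042
(2) = 7*s^2 - 3*s + 11
(3) = -18*z^5 + 6*z^4 + 6*z^3 + 4*z^2 - 14*z - 4
(4) = 1.22*d^2 + 5.82*d - 0.97
(5) = u^2 - u - 2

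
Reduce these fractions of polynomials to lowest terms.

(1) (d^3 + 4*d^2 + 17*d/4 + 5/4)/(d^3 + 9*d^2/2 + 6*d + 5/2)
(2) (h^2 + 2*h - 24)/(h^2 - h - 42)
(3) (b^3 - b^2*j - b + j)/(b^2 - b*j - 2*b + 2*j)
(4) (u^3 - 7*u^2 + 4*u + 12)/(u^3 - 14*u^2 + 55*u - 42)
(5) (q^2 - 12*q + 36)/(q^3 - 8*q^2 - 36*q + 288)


(1) = (2*d + 1)/(2*d + 2)
(2) = (h - 4)/(h - 7)
(3) = (b^2 - 1)/(b - 2)
(4) = (u^2 - u - 2)/(u^2 - 8*u + 7)
(5) = (q - 6)/(q^2 - 2*q - 48)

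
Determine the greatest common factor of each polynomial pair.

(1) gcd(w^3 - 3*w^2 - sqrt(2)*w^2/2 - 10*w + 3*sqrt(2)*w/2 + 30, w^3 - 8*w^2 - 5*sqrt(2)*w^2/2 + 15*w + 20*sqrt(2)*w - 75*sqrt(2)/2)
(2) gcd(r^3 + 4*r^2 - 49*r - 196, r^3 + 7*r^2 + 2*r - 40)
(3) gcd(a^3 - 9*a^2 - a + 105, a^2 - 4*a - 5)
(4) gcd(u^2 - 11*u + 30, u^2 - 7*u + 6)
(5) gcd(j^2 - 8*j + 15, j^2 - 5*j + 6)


(1) = w^2 + w*(-5*sqrt(2)/2 - 3) + 15*sqrt(2)/2
(2) = gcd((r - 7)*(r + 4)*(r + 7), (r - 2)*(r + 4)*(r + 5)) = r + 4
(3) = a - 5
(4) = gcd((u - 6)*(u - 5), (u - 6)*(u - 1)) = u - 6
(5) = gcd((j - 5)*(j - 3), (j - 3)*(j - 2)) = j - 3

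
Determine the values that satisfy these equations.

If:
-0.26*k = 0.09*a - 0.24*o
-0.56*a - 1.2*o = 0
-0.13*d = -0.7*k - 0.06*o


Then:
a = -2.14285714285714*o
d = 9.42603550295858*o
k = 1.66483516483516*o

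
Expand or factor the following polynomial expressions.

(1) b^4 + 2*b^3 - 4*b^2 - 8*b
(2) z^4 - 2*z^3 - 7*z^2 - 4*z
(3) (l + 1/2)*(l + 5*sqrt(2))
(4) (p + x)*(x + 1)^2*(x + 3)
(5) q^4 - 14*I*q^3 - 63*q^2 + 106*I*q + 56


(1) = b*(b - 2)*(b + 2)^2
(2) = z*(z - 4)*(z + 1)^2
(3) = l^2 + l/2 + 5*sqrt(2)*l + 5*sqrt(2)/2
(4) = p*x^3 + 5*p*x^2 + 7*p*x + 3*p + x^4 + 5*x^3 + 7*x^2 + 3*x
(5) = (q - 7*I)*(q - 4*I)*(q - 2*I)*(q - I)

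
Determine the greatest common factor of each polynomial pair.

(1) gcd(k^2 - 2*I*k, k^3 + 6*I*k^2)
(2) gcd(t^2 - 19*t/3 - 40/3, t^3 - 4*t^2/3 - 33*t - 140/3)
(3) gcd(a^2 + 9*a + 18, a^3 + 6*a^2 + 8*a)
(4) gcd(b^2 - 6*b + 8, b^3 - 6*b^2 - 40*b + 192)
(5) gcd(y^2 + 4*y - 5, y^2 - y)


(1) = gcd(k*(k - 2*I), k^2*(k + 6*I)) = k
(2) = t + 5/3
(3) = gcd((a + 3)*(a + 6), a*(a + 2)*(a + 4)) = 1
(4) = b - 4
(5) = y - 1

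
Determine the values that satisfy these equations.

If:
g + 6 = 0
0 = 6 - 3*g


Then:
No Solution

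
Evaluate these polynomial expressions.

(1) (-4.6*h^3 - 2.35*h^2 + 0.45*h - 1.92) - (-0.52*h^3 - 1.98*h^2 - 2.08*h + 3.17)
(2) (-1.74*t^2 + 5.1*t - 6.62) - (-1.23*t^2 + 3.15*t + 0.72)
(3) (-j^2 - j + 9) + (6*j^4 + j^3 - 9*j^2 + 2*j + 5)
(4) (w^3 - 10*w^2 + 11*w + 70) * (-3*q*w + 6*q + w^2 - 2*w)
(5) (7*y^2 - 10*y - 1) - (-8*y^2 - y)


(1) = -4.08*h^3 - 0.37*h^2 + 2.53*h - 5.09
(2) = -0.51*t^2 + 1.95*t - 7.34
(3) = 6*j^4 + j^3 - 10*j^2 + j + 14
(4) = -3*q*w^4 + 36*q*w^3 - 93*q*w^2 - 144*q*w + 420*q + w^5 - 12*w^4 + 31*w^3 + 48*w^2 - 140*w
(5) = 15*y^2 - 9*y - 1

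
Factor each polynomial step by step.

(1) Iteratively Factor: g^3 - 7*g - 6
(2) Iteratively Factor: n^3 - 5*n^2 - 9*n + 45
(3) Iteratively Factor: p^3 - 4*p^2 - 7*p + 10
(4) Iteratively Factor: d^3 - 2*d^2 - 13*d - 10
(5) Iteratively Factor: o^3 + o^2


(1) = (g - 3)*(g^2 + 3*g + 2) = (g - 3)*(g + 2)*(g + 1)
(2) = (n - 3)*(n^2 - 2*n - 15) = (n - 5)*(n - 3)*(n + 3)
(3) = (p - 1)*(p^2 - 3*p - 10) = (p - 1)*(p + 2)*(p - 5)
(4) = (d - 5)*(d^2 + 3*d + 2) = (d - 5)*(d + 1)*(d + 2)
(5) = (o)*(o^2 + o) = o^2*(o + 1)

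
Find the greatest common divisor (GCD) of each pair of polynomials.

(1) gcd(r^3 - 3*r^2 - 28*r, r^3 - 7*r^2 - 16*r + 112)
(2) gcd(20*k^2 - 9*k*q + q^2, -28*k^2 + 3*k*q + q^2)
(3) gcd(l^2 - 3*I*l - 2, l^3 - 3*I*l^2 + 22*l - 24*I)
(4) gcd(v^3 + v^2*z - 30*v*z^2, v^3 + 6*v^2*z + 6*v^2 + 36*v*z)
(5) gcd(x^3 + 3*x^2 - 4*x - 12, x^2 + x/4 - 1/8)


(1) = r^2 - 3*r - 28
(2) = -4*k + q
(3) = gcd((l - 2*I)*(l - I), (l - 6*I)*(l - I)*(l + 4*I)) = l - I
(4) = gcd(v*(v - 5*z)*(v + 6*z), v*(v + 6)*(v + 6*z)) = v^2 + 6*v*z
(5) = gcd((x - 2)*(x + 2)*(x + 3), (x - 1/4)*(x + 1/2)) = 1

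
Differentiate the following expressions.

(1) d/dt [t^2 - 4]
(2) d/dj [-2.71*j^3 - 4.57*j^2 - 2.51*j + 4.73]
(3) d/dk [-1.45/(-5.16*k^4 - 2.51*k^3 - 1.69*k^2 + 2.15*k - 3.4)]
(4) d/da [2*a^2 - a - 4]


(1) = 2*t
(2) = -8.13*j^2 - 9.14*j - 2.51
(3) = (-29.928*k^3 - 10.9185*k^2 - 4.901*k + 3.1175)/(5.16*k^4 + 2.51*k^3 + 1.69*k^2 - 2.15*k + 3.4)^2
(4) = 4*a - 1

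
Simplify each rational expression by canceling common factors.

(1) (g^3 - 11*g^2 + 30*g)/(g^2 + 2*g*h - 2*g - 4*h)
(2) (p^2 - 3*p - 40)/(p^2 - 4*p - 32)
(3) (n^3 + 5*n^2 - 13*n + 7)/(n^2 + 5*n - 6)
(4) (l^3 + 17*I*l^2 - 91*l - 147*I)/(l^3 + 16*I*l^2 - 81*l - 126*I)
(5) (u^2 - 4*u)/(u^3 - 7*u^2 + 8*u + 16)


(1) = (g^3 - 11*g^2 + 30*g)/(g^2 + 2*g*h - 2*g - 4*h)
(2) = (p + 5)/(p + 4)
(3) = (n^2 + 6*n - 7)/(n + 6)
(4) = (l + 7*I)/(l + 6*I)
(5) = u/(u^2 - 3*u - 4)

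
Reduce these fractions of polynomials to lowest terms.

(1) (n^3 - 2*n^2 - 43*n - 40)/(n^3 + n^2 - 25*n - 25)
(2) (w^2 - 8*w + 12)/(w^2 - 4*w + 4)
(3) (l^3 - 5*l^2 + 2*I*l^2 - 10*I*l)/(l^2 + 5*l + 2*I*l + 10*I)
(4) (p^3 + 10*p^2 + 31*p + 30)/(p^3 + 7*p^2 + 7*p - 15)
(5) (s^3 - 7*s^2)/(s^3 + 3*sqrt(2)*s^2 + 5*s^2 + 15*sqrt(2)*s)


(1) = (n - 8)/(n - 5)
(2) = (w - 6)/(w - 2)
(3) = (l^2 - 5*l)/(l + 5)
(4) = (p + 2)/(p - 1)
(5) = (s^2 - 7*s)/(s^2 + s*(3*sqrt(2) + 5) + 15*sqrt(2))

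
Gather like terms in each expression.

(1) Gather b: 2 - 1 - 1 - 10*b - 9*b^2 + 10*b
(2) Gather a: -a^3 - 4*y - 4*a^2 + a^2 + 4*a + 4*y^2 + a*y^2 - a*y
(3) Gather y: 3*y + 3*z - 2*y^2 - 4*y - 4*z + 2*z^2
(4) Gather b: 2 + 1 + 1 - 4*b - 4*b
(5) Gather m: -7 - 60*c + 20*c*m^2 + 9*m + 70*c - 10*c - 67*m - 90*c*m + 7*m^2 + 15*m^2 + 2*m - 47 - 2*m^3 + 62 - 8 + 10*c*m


(1) = -9*b^2
(2) = -a^3 - 3*a^2 + a*(y^2 - y + 4) + 4*y^2 - 4*y
(3) = -2*y^2 - y + 2*z^2 - z
(4) = 4 - 8*b
(5) = -2*m^3 + m^2*(20*c + 22) + m*(-80*c - 56)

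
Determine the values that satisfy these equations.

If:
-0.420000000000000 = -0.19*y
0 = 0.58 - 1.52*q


Then:
q = 0.38
y = 2.21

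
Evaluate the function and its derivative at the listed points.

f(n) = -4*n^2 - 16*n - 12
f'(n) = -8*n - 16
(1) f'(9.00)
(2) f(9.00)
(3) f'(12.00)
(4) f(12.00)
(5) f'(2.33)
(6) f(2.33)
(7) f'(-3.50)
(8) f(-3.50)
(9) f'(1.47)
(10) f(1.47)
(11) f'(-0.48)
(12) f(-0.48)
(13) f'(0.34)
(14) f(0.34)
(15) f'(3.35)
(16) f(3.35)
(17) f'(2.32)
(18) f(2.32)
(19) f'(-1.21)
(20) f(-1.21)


(1) = -88.00
(2) = -480.00
(3) = -112.00
(4) = -780.00
(5) = -34.64
(6) = -71.00
(7) = 12.00
(8) = -5.00
(9) = -27.76
(10) = -44.16
(11) = -12.16
(12) = -5.24
(13) = -18.72
(14) = -17.90
(15) = -42.80
(16) = -110.49
(17) = -34.56
(18) = -70.65
(19) = -6.32
(20) = 1.50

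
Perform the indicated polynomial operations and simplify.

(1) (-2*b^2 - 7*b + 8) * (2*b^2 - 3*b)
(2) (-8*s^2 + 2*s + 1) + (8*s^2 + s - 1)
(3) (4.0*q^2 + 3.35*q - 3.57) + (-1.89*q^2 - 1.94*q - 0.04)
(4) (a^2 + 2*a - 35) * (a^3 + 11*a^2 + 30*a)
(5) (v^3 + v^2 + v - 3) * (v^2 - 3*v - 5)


(1) = -4*b^4 - 8*b^3 + 37*b^2 - 24*b
(2) = 3*s
(3) = 2.11*q^2 + 1.41*q - 3.61
(4) = a^5 + 13*a^4 + 17*a^3 - 325*a^2 - 1050*a
(5) = v^5 - 2*v^4 - 7*v^3 - 11*v^2 + 4*v + 15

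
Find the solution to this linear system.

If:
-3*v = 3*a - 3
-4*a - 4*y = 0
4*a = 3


Then:
a = 3/4
v = 1/4
y = -3/4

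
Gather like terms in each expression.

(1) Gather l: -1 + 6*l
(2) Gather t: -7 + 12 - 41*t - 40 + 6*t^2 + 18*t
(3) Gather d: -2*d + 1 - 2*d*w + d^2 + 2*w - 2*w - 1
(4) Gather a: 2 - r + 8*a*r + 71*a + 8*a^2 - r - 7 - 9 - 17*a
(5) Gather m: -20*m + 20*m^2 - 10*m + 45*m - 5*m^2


(1) = 6*l - 1
(2) = 6*t^2 - 23*t - 35
(3) = d^2 + d*(-2*w - 2)
(4) = 8*a^2 + a*(8*r + 54) - 2*r - 14
(5) = 15*m^2 + 15*m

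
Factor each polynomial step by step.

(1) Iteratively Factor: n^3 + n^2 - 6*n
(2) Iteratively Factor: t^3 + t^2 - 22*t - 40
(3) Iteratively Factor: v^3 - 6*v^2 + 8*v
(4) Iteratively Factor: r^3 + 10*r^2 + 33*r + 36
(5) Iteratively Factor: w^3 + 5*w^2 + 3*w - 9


(1) = (n - 2)*(n^2 + 3*n) = n*(n - 2)*(n + 3)
(2) = (t - 5)*(t^2 + 6*t + 8) = (t - 5)*(t + 4)*(t + 2)
(3) = (v)*(v^2 - 6*v + 8) = v*(v - 2)*(v - 4)
(4) = (r + 3)*(r^2 + 7*r + 12) = (r + 3)^2*(r + 4)
(5) = (w + 3)*(w^2 + 2*w - 3) = (w + 3)^2*(w - 1)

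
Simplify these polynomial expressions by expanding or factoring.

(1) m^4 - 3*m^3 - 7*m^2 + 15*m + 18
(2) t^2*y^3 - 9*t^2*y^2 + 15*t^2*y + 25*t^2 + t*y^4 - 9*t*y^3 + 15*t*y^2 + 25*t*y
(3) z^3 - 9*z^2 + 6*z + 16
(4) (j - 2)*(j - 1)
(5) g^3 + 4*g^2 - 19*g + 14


(1) = (m - 3)^2*(m + 1)*(m + 2)
(2) = (t + y)*(y - 5)^2*(t*y + t)
(3) = (z - 8)*(z - 2)*(z + 1)
(4) = j^2 - 3*j + 2
(5) = (g - 2)*(g - 1)*(g + 7)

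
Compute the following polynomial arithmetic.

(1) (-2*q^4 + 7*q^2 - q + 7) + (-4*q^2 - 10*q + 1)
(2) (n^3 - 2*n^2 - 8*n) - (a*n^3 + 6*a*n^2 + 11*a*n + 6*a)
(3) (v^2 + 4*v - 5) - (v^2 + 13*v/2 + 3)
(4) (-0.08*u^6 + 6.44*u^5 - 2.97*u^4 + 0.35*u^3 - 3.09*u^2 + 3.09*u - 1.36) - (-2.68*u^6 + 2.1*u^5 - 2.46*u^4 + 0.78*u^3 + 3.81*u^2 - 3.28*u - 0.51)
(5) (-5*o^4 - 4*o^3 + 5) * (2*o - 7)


(1) = -2*q^4 + 3*q^2 - 11*q + 8
(2) = -a*n^3 - 6*a*n^2 - 11*a*n - 6*a + n^3 - 2*n^2 - 8*n
(3) = -5*v/2 - 8
(4) = 2.6*u^6 + 4.34*u^5 - 0.51*u^4 - 0.43*u^3 - 6.9*u^2 + 6.37*u - 0.85
(5) = -10*o^5 + 27*o^4 + 28*o^3 + 10*o - 35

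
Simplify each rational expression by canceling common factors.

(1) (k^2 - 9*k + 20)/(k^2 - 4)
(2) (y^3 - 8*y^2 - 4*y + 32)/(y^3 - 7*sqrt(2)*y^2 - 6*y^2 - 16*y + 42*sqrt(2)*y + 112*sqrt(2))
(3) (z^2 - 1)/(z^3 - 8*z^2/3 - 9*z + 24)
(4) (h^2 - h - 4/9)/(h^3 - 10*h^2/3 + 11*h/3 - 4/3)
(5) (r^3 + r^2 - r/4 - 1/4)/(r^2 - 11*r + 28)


(1) = (k^2 - 9*k + 20)/(k^2 - 4)
(2) = (y - 2)/(y - 7*sqrt(2))
(3) = (3*z^2 - 3)/(3*z^3 - 8*z^2 - 27*z + 72)
(4) = (3*h + 1)/(3*h^2 - 6*h + 3)
(5) = (4*r^3 + 4*r^2 - r - 1)/(4*r^2 - 44*r + 112)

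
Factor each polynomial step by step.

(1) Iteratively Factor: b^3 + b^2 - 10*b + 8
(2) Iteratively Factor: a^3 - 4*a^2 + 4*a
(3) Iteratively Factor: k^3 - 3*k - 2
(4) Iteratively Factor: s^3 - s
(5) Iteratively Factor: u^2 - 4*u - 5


(1) = (b - 2)*(b^2 + 3*b - 4) = (b - 2)*(b + 4)*(b - 1)
(2) = (a - 2)*(a^2 - 2*a) = (a - 2)^2*(a)
(3) = (k + 1)*(k^2 - k - 2) = (k + 1)^2*(k - 2)
(4) = (s - 1)*(s^2 + s) = s*(s - 1)*(s + 1)
(5) = (u + 1)*(u - 5)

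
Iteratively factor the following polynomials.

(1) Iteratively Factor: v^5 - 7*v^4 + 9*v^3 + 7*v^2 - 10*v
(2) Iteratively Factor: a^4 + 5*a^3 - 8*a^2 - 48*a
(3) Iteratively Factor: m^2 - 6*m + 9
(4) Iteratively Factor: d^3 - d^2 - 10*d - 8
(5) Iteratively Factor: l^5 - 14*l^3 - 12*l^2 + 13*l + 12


(1) = (v - 1)*(v^4 - 6*v^3 + 3*v^2 + 10*v) = (v - 5)*(v - 1)*(v^3 - v^2 - 2*v) = v*(v - 5)*(v - 1)*(v^2 - v - 2) = v*(v - 5)*(v - 2)*(v - 1)*(v + 1)
(2) = (a - 3)*(a^3 + 8*a^2 + 16*a) = a*(a - 3)*(a^2 + 8*a + 16) = a*(a - 3)*(a + 4)*(a + 4)
(3) = (m - 3)*(m - 3)
(4) = (d - 4)*(d^2 + 3*d + 2) = (d - 4)*(d + 1)*(d + 2)
(5) = (l + 1)*(l^4 - l^3 - 13*l^2 + l + 12) = (l + 1)^2*(l^3 - 2*l^2 - 11*l + 12) = (l - 1)*(l + 1)^2*(l^2 - l - 12) = (l - 1)*(l + 1)^2*(l + 3)*(l - 4)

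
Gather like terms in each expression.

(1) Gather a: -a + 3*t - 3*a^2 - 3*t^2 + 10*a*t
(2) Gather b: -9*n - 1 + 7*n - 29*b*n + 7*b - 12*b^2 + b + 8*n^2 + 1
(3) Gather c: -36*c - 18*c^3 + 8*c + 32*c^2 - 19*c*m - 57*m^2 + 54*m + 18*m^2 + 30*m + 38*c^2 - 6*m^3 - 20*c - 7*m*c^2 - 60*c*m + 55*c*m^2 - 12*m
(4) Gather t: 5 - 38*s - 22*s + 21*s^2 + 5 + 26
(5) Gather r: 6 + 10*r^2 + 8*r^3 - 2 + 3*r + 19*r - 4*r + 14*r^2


(1) = -3*a^2 + a*(10*t - 1) - 3*t^2 + 3*t
(2) = -12*b^2 + b*(8 - 29*n) + 8*n^2 - 2*n
(3) = -18*c^3 + c^2*(70 - 7*m) + c*(55*m^2 - 79*m - 48) - 6*m^3 - 39*m^2 + 72*m
(4) = 21*s^2 - 60*s + 36
(5) = 8*r^3 + 24*r^2 + 18*r + 4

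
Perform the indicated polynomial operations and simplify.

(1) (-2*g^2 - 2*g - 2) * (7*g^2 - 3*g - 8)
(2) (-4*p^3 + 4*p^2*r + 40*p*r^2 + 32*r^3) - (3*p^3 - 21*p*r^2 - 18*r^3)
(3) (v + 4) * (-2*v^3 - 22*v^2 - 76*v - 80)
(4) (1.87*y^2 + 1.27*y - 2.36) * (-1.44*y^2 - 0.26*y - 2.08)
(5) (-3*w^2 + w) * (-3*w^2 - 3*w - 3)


(1) = -14*g^4 - 8*g^3 + 8*g^2 + 22*g + 16
(2) = -7*p^3 + 4*p^2*r + 61*p*r^2 + 50*r^3
(3) = -2*v^4 - 30*v^3 - 164*v^2 - 384*v - 320
(4) = -2.6928*y^4 - 2.315*y^3 - 0.8214*y^2 - 2.028*y + 4.9088
(5) = 9*w^4 + 6*w^3 + 6*w^2 - 3*w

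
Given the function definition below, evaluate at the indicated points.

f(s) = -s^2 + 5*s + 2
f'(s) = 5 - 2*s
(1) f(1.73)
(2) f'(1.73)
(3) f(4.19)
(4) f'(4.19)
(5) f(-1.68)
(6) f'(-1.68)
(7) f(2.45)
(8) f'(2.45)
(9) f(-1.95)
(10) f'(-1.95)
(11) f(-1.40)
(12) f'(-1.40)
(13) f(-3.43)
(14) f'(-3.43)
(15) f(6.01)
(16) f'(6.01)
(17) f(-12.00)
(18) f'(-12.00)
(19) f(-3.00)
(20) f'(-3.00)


(1) = 7.66
(2) = 1.54
(3) = 5.39
(4) = -3.38
(5) = -9.22
(6) = 8.36
(7) = 8.25
(8) = 0.10
(9) = -11.55
(10) = 8.90
(11) = -6.96
(12) = 7.80
(13) = -26.91
(14) = 11.86
(15) = -4.07
(16) = -7.02
(17) = -202.00
(18) = 29.00
(19) = -22.00
(20) = 11.00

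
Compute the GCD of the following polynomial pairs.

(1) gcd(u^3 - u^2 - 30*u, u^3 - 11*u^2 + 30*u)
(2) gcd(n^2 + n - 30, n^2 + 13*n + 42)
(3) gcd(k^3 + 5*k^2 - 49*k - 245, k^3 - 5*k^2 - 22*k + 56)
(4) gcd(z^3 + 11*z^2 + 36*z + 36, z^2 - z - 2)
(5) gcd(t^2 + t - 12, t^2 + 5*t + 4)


(1) = u^2 - 6*u
(2) = n + 6
(3) = k - 7
(4) = 1
(5) = t + 4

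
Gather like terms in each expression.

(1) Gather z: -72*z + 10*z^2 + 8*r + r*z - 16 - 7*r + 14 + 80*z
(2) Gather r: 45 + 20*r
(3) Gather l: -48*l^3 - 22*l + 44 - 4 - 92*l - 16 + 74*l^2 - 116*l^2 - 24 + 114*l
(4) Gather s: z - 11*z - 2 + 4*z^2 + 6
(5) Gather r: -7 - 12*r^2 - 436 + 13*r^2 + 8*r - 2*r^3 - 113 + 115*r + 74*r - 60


(1) = r + 10*z^2 + z*(r + 8) - 2
(2) = 20*r + 45
(3) = -48*l^3 - 42*l^2
(4) = 4*z^2 - 10*z + 4
(5) = -2*r^3 + r^2 + 197*r - 616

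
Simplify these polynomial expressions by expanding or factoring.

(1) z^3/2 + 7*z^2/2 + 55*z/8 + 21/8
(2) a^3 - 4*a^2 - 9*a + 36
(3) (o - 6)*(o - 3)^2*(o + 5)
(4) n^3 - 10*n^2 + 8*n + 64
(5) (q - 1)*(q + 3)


(1) = (z/2 + 1/4)*(z + 3)*(z + 7/2)
(2) = (a - 4)*(a - 3)*(a + 3)
(3) = o^4 - 7*o^3 - 15*o^2 + 171*o - 270
(4) = (n - 8)*(n - 4)*(n + 2)
(5) = q^2 + 2*q - 3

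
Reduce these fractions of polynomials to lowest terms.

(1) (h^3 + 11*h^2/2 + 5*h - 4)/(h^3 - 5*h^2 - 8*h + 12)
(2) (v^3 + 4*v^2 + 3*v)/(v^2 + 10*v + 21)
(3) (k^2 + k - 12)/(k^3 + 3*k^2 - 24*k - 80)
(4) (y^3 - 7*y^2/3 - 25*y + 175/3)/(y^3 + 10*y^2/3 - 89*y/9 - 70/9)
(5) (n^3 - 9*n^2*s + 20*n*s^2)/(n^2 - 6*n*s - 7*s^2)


(1) = (2*h^2 + 7*h - 4)/(2*h^2 - 14*h + 12)
(2) = (v^2 + v)/(v + 7)
(3) = (k - 3)/(k^2 - k - 20)
(4) = (3*y - 15)/(3*y + 2)
(5) = (-n^3 + 9*n^2*s - 20*n*s^2)/(-n^2 + 6*n*s + 7*s^2)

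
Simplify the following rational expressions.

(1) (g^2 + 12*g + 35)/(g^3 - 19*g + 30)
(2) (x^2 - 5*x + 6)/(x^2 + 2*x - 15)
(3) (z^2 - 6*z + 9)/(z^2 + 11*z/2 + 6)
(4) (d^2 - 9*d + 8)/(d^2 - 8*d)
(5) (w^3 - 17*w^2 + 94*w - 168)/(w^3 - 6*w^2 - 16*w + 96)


(1) = (g + 7)/(g^2 - 5*g + 6)
(2) = (x - 2)/(x + 5)
(3) = (2*z^2 - 12*z + 18)/(2*z^2 + 11*z + 12)
(4) = (d - 1)/d
(5) = (w - 7)/(w + 4)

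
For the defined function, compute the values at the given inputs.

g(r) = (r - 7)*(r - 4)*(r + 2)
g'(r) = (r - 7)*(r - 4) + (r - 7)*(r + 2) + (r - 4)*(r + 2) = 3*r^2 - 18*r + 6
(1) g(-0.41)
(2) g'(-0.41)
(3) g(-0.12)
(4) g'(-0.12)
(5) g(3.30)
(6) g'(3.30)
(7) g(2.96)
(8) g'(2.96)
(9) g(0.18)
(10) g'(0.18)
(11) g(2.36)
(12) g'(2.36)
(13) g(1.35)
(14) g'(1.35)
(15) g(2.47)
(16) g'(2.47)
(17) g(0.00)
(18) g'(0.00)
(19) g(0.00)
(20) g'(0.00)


(1) = 51.96
(2) = 13.88
(3) = 55.15
(4) = 8.20
(5) = 13.73
(6) = -20.73
(7) = 20.84
(8) = -21.00
(9) = 56.79
(10) = 2.86
(11) = 33.18
(12) = -19.77
(13) = 50.16
(14) = -12.83
(15) = 30.98
(16) = -20.16
(17) = 56.00
(18) = 6.00
(19) = 56.00
(20) = 6.00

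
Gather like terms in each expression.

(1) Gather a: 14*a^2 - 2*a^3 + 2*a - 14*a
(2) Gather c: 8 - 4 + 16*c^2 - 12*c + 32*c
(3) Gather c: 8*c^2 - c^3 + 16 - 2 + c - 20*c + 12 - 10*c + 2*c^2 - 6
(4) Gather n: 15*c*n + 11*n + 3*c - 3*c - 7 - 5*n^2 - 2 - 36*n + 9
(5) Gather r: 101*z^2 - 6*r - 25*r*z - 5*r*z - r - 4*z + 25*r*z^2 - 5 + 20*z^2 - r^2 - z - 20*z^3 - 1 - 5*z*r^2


(1) = -2*a^3 + 14*a^2 - 12*a
(2) = 16*c^2 + 20*c + 4
(3) = -c^3 + 10*c^2 - 29*c + 20
(4) = -5*n^2 + n*(15*c - 25)
(5) = r^2*(-5*z - 1) + r*(25*z^2 - 30*z - 7) - 20*z^3 + 121*z^2 - 5*z - 6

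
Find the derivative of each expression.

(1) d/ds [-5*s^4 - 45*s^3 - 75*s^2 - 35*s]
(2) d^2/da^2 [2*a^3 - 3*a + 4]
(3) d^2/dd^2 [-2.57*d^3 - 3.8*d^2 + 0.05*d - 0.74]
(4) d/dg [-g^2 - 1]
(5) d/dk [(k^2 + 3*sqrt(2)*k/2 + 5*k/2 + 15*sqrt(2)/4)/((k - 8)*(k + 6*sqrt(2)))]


(1) = -20*s^3 - 135*s^2 - 150*s - 35
(2) = 12*a
(3) = -15.42*d - 7.6
(4) = -2*g
(5) = 3*(-7*k^2 + 3*sqrt(2)*k^2 - 69*sqrt(2)*k - 126 - 60*sqrt(2))/(2*(k^4 - 16*k^3 + 12*sqrt(2)*k^3 - 192*sqrt(2)*k^2 + 136*k^2 - 1152*k + 768*sqrt(2)*k + 4608))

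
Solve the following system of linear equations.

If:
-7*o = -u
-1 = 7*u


Then:
o = -1/49
u = -1/7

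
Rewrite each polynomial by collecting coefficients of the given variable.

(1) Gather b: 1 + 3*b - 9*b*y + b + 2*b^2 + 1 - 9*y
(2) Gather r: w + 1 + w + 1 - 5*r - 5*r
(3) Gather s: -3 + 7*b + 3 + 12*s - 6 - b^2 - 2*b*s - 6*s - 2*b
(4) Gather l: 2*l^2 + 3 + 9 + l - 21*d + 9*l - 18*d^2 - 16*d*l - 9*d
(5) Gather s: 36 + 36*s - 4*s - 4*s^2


(1) = 2*b^2 + b*(4 - 9*y) - 9*y + 2
(2) = -10*r + 2*w + 2
(3) = -b^2 + 5*b + s*(6 - 2*b) - 6
(4) = -18*d^2 - 30*d + 2*l^2 + l*(10 - 16*d) + 12
(5) = -4*s^2 + 32*s + 36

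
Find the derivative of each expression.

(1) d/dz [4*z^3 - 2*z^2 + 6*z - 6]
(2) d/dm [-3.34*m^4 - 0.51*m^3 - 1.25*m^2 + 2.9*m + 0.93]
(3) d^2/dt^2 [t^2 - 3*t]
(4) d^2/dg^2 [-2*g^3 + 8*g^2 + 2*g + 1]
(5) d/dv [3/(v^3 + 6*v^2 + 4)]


(1) = 12*z^2 - 4*z + 6
(2) = -13.36*m^3 - 1.53*m^2 - 2.5*m + 2.9
(3) = 2
(4) = 16 - 12*g
(5) = 9*v*(-v - 4)/(v^3 + 6*v^2 + 4)^2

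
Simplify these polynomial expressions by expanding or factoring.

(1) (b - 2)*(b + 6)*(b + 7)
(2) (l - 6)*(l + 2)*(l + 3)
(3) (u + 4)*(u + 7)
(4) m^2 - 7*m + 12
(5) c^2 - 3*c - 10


(1) = b^3 + 11*b^2 + 16*b - 84
(2) = l^3 - l^2 - 24*l - 36
(3) = u^2 + 11*u + 28
(4) = (m - 4)*(m - 3)
(5) = (c - 5)*(c + 2)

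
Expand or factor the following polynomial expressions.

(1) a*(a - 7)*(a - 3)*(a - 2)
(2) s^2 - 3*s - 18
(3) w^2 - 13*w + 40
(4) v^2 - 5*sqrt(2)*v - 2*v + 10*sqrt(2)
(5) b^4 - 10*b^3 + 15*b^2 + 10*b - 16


(1) = a^4 - 12*a^3 + 41*a^2 - 42*a
(2) = (s - 6)*(s + 3)
(3) = (w - 8)*(w - 5)
(4) = (v - 2)*(v - 5*sqrt(2))
(5) = (b - 8)*(b - 2)*(b - 1)*(b + 1)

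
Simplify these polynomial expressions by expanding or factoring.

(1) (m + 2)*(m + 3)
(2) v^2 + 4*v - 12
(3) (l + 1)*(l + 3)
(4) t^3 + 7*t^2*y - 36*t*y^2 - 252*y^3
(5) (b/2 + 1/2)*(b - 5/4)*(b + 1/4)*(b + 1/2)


(1) = m^2 + 5*m + 6
(2) = (v - 2)*(v + 6)
(3) = l^2 + 4*l + 3
(4) = (t - 6*y)*(t + 6*y)*(t + 7*y)
(5) = b^4/2 + b^3/4 - 21*b^2/32 - 31*b/64 - 5/64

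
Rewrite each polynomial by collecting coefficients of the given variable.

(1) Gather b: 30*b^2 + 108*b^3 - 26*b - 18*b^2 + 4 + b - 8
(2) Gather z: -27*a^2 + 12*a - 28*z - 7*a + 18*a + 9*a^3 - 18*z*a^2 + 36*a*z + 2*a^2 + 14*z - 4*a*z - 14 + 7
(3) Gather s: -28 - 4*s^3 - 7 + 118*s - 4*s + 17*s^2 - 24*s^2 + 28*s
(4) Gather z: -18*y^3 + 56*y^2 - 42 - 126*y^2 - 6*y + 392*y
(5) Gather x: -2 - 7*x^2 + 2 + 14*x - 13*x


(1) = 108*b^3 + 12*b^2 - 25*b - 4
(2) = 9*a^3 - 25*a^2 + 23*a + z*(-18*a^2 + 32*a - 14) - 7
(3) = -4*s^3 - 7*s^2 + 142*s - 35
(4) = -18*y^3 - 70*y^2 + 386*y - 42
(5) = -7*x^2 + x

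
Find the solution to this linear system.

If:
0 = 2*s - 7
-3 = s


Then:
No Solution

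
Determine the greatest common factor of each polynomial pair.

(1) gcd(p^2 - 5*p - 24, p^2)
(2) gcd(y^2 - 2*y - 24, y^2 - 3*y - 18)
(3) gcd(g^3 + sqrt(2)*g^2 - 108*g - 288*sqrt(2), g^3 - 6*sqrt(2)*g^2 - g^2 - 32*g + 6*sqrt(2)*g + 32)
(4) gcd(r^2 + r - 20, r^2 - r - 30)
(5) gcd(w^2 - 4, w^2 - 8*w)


(1) = 1
(2) = gcd((y - 6)*(y + 4), (y - 6)*(y + 3)) = y - 6
(3) = g - 8*sqrt(2)
(4) = gcd((r - 4)*(r + 5), (r - 6)*(r + 5)) = r + 5
(5) = 1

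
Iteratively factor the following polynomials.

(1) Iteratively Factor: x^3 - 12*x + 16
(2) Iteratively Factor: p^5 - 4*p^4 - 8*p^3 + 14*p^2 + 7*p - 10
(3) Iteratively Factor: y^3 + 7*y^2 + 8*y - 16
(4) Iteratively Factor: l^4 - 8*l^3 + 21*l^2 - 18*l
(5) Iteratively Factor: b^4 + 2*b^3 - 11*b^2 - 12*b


(1) = (x + 4)*(x^2 - 4*x + 4) = (x - 2)*(x + 4)*(x - 2)
(2) = (p + 2)*(p^4 - 6*p^3 + 4*p^2 + 6*p - 5) = (p - 5)*(p + 2)*(p^3 - p^2 - p + 1) = (p - 5)*(p - 1)*(p + 2)*(p^2 - 1) = (p - 5)*(p - 1)*(p + 1)*(p + 2)*(p - 1)
(3) = (y + 4)*(y^2 + 3*y - 4) = (y + 4)^2*(y - 1)
(4) = (l - 2)*(l^3 - 6*l^2 + 9*l) = l*(l - 2)*(l^2 - 6*l + 9) = l*(l - 3)*(l - 2)*(l - 3)
(5) = (b + 4)*(b^3 - 2*b^2 - 3*b) = (b - 3)*(b + 4)*(b^2 + b) = b*(b - 3)*(b + 4)*(b + 1)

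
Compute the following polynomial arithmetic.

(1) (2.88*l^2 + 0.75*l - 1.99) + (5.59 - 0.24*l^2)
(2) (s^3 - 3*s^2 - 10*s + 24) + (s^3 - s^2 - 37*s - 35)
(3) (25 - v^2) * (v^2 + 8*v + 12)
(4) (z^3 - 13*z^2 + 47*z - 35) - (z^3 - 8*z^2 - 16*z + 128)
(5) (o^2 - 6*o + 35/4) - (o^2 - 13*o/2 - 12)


(1) = 2.64*l^2 + 0.75*l + 3.6
(2) = 2*s^3 - 4*s^2 - 47*s - 11
(3) = -v^4 - 8*v^3 + 13*v^2 + 200*v + 300
(4) = -5*z^2 + 63*z - 163
(5) = o/2 + 83/4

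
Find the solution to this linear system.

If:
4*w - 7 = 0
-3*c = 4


Then:
c = -4/3
w = 7/4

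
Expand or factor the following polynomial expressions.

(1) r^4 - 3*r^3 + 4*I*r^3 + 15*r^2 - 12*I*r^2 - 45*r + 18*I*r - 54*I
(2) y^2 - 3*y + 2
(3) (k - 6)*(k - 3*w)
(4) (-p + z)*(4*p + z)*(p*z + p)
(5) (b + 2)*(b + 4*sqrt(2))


(1) = (r - 3)*(r - 3*I)*(r + I)*(r + 6*I)
(2) = (y - 2)*(y - 1)
(3) = k^2 - 3*k*w - 6*k + 18*w
(4) = -4*p^3*z - 4*p^3 + 3*p^2*z^2 + 3*p^2*z + p*z^3 + p*z^2
(5) = b^2 + 2*b + 4*sqrt(2)*b + 8*sqrt(2)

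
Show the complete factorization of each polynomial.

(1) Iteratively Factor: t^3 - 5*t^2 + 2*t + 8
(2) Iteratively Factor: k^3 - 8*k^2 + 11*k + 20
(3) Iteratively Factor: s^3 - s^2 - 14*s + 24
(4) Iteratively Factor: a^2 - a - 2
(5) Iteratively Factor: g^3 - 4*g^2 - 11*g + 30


(1) = (t - 4)*(t^2 - t - 2) = (t - 4)*(t - 2)*(t + 1)
(2) = (k - 4)*(k^2 - 4*k - 5) = (k - 4)*(k + 1)*(k - 5)
(3) = (s - 2)*(s^2 + s - 12) = (s - 3)*(s - 2)*(s + 4)
(4) = (a + 1)*(a - 2)
(5) = (g + 3)*(g^2 - 7*g + 10) = (g - 5)*(g + 3)*(g - 2)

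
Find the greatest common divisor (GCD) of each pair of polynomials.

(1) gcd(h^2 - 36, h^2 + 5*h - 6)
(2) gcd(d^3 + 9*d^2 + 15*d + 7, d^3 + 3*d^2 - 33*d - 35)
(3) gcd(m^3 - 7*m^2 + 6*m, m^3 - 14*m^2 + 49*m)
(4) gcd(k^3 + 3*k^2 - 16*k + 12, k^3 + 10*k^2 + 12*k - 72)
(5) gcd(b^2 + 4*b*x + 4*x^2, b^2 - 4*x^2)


(1) = gcd((h - 6)*(h + 6), (h - 1)*(h + 6)) = h + 6
(2) = gcd((d + 1)^2*(d + 7), (d - 5)*(d + 1)*(d + 7)) = d^2 + 8*d + 7
(3) = m
(4) = gcd((k - 2)*(k - 1)*(k + 6), (k - 2)*(k + 6)^2) = k^2 + 4*k - 12
(5) = gcd((b + 2*x)^2, (b - 2*x)*(b + 2*x)) = b + 2*x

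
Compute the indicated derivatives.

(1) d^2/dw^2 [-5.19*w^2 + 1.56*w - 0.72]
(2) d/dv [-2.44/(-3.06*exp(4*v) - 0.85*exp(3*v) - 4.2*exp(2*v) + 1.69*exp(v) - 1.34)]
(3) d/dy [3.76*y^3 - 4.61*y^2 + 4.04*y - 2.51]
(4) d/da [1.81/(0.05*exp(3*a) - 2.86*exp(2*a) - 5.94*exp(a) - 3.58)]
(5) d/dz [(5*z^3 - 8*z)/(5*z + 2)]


(1) = -10.3800000000000
(2) = (-29.8656*exp(3*v) - 6.222*exp(2*v) - 20.496*exp(v) + 4.1236)*exp(v)/(3.06*exp(4*v) + 0.85*exp(3*v) + 4.2*exp(2*v) - 1.69*exp(v) + 1.34)^2
(3) = 11.28*y^2 - 9.22*y + 4.04
(4) = (-0.2715*exp(2*a) + 10.3532*exp(a) + 10.7514)*exp(a)/(-0.05*exp(3*a) + 2.86*exp(2*a) + 5.94*exp(a) + 3.58)^2
(5) = 2*(25*z^3 + 15*z^2 - 8)/(25*z^2 + 20*z + 4)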